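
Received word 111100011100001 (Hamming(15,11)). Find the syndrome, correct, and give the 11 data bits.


Syndrome = 0: no error detected

Data: 10001100001 (no errors)


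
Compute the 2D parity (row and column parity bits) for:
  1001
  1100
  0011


Row parities: 000
Column parities: 0110

Row P: 000, Col P: 0110, Corner: 0


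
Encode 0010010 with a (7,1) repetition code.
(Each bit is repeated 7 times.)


Each bit -> 7 copies

0000000000000011111110000000000000011111110000000


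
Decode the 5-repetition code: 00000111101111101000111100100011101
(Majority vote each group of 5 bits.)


Groups: 00000, 11110, 11111, 01000, 11110, 01000, 11101
Majority votes: 0110101

0110101


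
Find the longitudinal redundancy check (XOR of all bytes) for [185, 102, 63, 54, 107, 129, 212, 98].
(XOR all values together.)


XOR chain: 185 ^ 102 ^ 63 ^ 54 ^ 107 ^ 129 ^ 212 ^ 98 = 138

138


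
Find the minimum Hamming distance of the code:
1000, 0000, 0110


Comparing all pairs, minimum distance: 1
Can detect 0 errors, correct 0 errors

1


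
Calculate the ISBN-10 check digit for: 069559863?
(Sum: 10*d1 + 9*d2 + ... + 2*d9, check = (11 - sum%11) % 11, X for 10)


Weighted sum: 292
292 mod 11 = 6

Check digit: 5


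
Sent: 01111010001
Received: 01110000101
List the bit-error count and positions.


XOR: 00001010100

3 error(s) at position(s): 4, 6, 8


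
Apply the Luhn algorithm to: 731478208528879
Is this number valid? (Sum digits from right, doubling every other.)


Luhn sum = 78
78 mod 10 = 8

Invalid (Luhn sum mod 10 = 8)


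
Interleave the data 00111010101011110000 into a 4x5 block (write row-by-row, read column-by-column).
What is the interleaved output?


Matrix:
  00111
  01010
  10111
  10000
Read columns: 00110100101011101010

00110100101011101010


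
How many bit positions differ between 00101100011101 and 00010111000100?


XOR: 00111011011001
Count of 1s: 8

8


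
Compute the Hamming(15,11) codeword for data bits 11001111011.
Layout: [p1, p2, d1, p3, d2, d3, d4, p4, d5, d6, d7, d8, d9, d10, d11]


Parity bits: p1=1, p2=1, p3=0, p4=0

111010001111011


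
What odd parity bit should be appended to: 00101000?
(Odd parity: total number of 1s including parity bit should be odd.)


Number of 1s in data: 2
Parity bit: 1

1


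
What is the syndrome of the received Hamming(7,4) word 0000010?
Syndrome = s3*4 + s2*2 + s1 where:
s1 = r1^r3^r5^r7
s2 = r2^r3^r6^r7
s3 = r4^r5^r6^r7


s1=0, s2=1, s3=1

Syndrome = 6 (error at position 6)


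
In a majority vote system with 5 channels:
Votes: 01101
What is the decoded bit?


Ones: 3 out of 5
Threshold: 3

1 (3/5 voted 1)


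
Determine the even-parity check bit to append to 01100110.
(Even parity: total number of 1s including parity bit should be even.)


Number of 1s in data: 4
Parity bit: 0

0


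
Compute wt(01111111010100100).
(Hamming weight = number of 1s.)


Counting 1s in 01111111010100100

10


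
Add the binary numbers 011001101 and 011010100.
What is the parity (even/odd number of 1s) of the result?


011001101 = 205
011010100 = 212
Sum = 417 = 110100001
1s count = 4

even parity (4 ones in 110100001)


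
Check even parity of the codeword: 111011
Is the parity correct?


Number of 1s: 5

No, parity error (5 ones)


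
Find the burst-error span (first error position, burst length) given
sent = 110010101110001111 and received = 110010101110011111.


XOR: 000000000000010000

Burst at position 13, length 1


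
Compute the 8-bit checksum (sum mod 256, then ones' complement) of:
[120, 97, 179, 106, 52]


Sum = 554 mod 256 = 42
Complement = 213

213


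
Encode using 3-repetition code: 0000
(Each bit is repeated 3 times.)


Each bit -> 3 copies

000000000000


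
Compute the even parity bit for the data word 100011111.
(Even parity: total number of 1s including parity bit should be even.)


Number of 1s in data: 6
Parity bit: 0

0


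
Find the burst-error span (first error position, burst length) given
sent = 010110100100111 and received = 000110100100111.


XOR: 010000000000000

Burst at position 1, length 1


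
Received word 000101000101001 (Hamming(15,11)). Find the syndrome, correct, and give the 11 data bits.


Syndrome = 11: error at position 11

Data: 00100111001 (corrected bit 11)


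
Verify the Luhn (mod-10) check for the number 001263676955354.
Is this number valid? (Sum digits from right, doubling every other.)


Luhn sum = 57
57 mod 10 = 7

Invalid (Luhn sum mod 10 = 7)


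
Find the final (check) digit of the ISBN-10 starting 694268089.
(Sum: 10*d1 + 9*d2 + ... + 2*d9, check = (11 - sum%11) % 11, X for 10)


Weighted sum: 305
305 mod 11 = 8

Check digit: 3


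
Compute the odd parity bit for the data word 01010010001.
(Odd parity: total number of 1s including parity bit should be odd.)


Number of 1s in data: 4
Parity bit: 1

1


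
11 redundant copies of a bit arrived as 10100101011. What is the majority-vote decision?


Ones: 6 out of 11
Threshold: 6

1 (6/11 voted 1)


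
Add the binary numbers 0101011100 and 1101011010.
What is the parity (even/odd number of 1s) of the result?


0101011100 = 348
1101011010 = 858
Sum = 1206 = 10010110110
1s count = 6

even parity (6 ones in 10010110110)


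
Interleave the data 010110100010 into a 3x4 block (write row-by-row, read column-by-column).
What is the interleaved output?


Matrix:
  0101
  1010
  0010
Read columns: 010100011100

010100011100


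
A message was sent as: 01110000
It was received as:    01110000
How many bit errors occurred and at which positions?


XOR: 00000000

0 errors (received matches sent)


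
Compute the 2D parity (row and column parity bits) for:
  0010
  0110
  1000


Row parities: 101
Column parities: 1100

Row P: 101, Col P: 1100, Corner: 0


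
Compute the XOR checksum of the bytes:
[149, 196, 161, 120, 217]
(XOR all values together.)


XOR chain: 149 ^ 196 ^ 161 ^ 120 ^ 217 = 81

81


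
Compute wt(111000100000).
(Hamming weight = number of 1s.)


Counting 1s in 111000100000

4


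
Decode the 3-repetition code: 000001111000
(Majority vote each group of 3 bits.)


Groups: 000, 001, 111, 000
Majority votes: 0010

0010


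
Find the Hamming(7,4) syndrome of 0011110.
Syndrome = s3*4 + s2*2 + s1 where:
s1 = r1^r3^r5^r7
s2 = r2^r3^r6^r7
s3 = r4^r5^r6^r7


s1=0, s2=0, s3=1

Syndrome = 4 (error at position 4)


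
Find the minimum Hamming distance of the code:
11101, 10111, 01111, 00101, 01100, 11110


Comparing all pairs, minimum distance: 2
Can detect 1 errors, correct 0 errors

2


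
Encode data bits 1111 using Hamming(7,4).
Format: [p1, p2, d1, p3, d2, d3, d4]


Parity bits: p1=1, p2=1, p3=1

1111111


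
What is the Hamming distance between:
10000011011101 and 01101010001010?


XOR: 11101001010111
Count of 1s: 9

9


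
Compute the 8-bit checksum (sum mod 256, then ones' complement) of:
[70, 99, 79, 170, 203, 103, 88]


Sum = 812 mod 256 = 44
Complement = 211

211


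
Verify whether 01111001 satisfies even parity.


Number of 1s: 5

No, parity error (5 ones)


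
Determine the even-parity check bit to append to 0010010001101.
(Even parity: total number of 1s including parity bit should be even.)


Number of 1s in data: 5
Parity bit: 1

1


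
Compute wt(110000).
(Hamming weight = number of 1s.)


Counting 1s in 110000

2


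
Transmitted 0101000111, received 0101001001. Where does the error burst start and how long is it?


XOR: 0000001110

Burst at position 6, length 3


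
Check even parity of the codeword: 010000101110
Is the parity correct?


Number of 1s: 5

No, parity error (5 ones)


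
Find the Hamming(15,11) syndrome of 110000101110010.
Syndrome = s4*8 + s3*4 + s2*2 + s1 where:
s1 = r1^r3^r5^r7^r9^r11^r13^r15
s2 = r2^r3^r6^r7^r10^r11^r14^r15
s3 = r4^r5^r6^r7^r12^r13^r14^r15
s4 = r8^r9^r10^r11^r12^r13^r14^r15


s1=0, s2=1, s3=0, s4=0

Syndrome = 2 (error at position 2)


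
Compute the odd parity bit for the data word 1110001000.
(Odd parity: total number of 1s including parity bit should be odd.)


Number of 1s in data: 4
Parity bit: 1

1


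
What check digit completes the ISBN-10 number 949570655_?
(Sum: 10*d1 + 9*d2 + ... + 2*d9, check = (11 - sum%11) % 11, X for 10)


Weighted sum: 324
324 mod 11 = 5

Check digit: 6


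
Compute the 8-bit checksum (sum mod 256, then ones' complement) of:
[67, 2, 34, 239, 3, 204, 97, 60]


Sum = 706 mod 256 = 194
Complement = 61

61


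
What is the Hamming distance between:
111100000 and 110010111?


XOR: 001110111
Count of 1s: 6

6


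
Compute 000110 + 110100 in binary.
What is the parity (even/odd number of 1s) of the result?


000110 = 6
110100 = 52
Sum = 58 = 111010
1s count = 4

even parity (4 ones in 111010)


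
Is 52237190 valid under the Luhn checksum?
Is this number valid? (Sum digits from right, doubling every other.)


Luhn sum = 25
25 mod 10 = 5

Invalid (Luhn sum mod 10 = 5)


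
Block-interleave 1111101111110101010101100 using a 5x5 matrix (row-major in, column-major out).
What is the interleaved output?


Matrix:
  11111
  01111
  11010
  10101
  01100
Read columns: 1011011101110111110011010

1011011101110111110011010


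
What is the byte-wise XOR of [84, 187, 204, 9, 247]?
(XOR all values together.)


XOR chain: 84 ^ 187 ^ 204 ^ 9 ^ 247 = 221

221


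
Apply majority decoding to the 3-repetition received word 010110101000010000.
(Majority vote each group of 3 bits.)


Groups: 010, 110, 101, 000, 010, 000
Majority votes: 011000

011000


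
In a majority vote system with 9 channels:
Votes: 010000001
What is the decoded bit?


Ones: 2 out of 9
Threshold: 5

0 (2/9 voted 1)


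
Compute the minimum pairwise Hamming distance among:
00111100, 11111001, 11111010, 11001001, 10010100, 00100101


Comparing all pairs, minimum distance: 2
Can detect 1 errors, correct 0 errors

2


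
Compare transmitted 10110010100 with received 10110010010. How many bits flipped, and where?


XOR: 00000000110

2 error(s) at position(s): 8, 9


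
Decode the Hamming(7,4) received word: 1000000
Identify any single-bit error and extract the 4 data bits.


Syndrome = 1: error at position 1

Data: 0000 (corrected bit 1)


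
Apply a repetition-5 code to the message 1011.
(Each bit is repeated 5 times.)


Each bit -> 5 copies

11111000001111111111


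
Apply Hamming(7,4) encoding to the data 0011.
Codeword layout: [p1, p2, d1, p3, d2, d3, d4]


Parity bits: p1=1, p2=0, p3=0

1000011


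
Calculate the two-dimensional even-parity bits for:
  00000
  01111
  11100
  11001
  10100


Row parities: 00110
Column parities: 11110

Row P: 00110, Col P: 11110, Corner: 0


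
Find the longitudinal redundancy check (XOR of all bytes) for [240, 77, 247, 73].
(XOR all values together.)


XOR chain: 240 ^ 77 ^ 247 ^ 73 = 3

3


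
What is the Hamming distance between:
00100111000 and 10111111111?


XOR: 10011000111
Count of 1s: 6

6


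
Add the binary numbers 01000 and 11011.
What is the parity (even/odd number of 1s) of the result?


01000 = 8
11011 = 27
Sum = 35 = 100011
1s count = 3

odd parity (3 ones in 100011)


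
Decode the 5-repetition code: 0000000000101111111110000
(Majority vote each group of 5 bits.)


Groups: 00000, 00000, 10111, 11111, 10000
Majority votes: 00110

00110


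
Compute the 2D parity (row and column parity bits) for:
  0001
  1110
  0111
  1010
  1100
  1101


Row parities: 111001
Column parities: 0011

Row P: 111001, Col P: 0011, Corner: 0


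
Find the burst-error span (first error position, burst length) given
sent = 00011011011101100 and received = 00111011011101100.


XOR: 00100000000000000

Burst at position 2, length 1


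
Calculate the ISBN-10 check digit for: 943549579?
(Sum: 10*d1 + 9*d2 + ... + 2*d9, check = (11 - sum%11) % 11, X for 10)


Weighted sum: 313
313 mod 11 = 5

Check digit: 6


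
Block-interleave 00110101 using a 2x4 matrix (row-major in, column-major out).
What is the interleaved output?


Matrix:
  0011
  0101
Read columns: 00011011

00011011


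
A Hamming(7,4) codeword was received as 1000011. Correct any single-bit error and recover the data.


Syndrome = 0: no error detected

Data: 0011 (no errors)


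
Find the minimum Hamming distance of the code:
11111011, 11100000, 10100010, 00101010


Comparing all pairs, minimum distance: 2
Can detect 1 errors, correct 0 errors

2


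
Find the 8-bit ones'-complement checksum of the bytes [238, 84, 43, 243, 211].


Sum = 819 mod 256 = 51
Complement = 204

204


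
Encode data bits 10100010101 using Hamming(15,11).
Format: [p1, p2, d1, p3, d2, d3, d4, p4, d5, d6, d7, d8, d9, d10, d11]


Parity bits: p1=0, p2=0, p3=1, p4=1

001101010010101


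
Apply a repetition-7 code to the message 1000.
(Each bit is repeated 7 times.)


Each bit -> 7 copies

1111111000000000000000000000


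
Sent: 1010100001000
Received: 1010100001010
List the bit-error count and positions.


XOR: 0000000000010

1 error(s) at position(s): 11


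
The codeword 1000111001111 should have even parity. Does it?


Number of 1s: 8

Yes, parity is correct (8 ones)


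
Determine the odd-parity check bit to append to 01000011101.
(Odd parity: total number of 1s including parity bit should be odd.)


Number of 1s in data: 5
Parity bit: 0

0


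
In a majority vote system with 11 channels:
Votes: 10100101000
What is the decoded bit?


Ones: 4 out of 11
Threshold: 6

0 (4/11 voted 1)


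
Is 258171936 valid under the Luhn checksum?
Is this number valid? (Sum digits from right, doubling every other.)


Luhn sum = 43
43 mod 10 = 3

Invalid (Luhn sum mod 10 = 3)


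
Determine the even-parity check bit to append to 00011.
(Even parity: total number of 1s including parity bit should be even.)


Number of 1s in data: 2
Parity bit: 0

0


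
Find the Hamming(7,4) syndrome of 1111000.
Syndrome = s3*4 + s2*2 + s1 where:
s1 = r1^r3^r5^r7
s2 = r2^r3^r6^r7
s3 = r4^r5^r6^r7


s1=0, s2=0, s3=1

Syndrome = 4 (error at position 4)


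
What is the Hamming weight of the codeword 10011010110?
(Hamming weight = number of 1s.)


Counting 1s in 10011010110

6


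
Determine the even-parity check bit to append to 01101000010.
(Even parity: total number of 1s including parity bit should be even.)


Number of 1s in data: 4
Parity bit: 0

0


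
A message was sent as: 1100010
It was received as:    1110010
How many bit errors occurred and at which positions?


XOR: 0010000

1 error(s) at position(s): 2


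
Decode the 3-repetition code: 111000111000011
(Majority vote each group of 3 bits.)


Groups: 111, 000, 111, 000, 011
Majority votes: 10101

10101


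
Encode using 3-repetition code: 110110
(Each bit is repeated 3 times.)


Each bit -> 3 copies

111111000111111000


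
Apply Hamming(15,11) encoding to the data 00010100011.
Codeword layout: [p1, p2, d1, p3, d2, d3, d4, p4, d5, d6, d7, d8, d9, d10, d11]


Parity bits: p1=0, p2=0, p3=1, p4=1

000100110100011


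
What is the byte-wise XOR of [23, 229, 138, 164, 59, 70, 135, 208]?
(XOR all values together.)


XOR chain: 23 ^ 229 ^ 138 ^ 164 ^ 59 ^ 70 ^ 135 ^ 208 = 246

246


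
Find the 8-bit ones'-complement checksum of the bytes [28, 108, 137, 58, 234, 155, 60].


Sum = 780 mod 256 = 12
Complement = 243

243


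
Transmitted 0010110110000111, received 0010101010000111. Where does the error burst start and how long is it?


XOR: 0000011100000000

Burst at position 5, length 3


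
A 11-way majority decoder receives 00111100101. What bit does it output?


Ones: 6 out of 11
Threshold: 6

1 (6/11 voted 1)


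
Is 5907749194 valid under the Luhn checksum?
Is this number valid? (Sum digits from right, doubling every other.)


Luhn sum = 49
49 mod 10 = 9

Invalid (Luhn sum mod 10 = 9)


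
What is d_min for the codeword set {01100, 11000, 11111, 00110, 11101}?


Comparing all pairs, minimum distance: 1
Can detect 0 errors, correct 0 errors

1


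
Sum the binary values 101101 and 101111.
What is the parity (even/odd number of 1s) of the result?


101101 = 45
101111 = 47
Sum = 92 = 1011100
1s count = 4

even parity (4 ones in 1011100)


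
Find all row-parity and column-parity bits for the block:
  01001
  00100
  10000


Row parities: 011
Column parities: 11101

Row P: 011, Col P: 11101, Corner: 0


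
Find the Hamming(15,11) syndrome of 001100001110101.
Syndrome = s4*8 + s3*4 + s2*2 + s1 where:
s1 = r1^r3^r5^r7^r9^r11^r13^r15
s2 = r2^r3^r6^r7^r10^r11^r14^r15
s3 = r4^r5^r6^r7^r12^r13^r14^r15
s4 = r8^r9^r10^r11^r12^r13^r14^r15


s1=1, s2=0, s3=1, s4=1

Syndrome = 13 (error at position 13)


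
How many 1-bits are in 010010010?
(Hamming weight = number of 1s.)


Counting 1s in 010010010

3


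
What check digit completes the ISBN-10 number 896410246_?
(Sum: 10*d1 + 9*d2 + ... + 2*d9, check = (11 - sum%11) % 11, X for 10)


Weighted sum: 275
275 mod 11 = 0

Check digit: 0


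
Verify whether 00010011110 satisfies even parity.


Number of 1s: 5

No, parity error (5 ones)


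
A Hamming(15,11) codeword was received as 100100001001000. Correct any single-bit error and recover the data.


Syndrome = 0: no error detected

Data: 00001001000 (no errors)


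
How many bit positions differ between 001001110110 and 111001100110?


XOR: 110000010000
Count of 1s: 3

3


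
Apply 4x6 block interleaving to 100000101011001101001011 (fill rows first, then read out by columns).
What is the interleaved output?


Matrix:
  100000
  101011
  001101
  001011
Read columns: 110000000111001001010111

110000000111001001010111


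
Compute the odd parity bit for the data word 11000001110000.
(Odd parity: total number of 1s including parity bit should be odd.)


Number of 1s in data: 5
Parity bit: 0

0


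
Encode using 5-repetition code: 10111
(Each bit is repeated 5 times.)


Each bit -> 5 copies

1111100000111111111111111


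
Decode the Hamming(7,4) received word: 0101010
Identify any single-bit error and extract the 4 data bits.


Syndrome = 0: no error detected

Data: 0010 (no errors)


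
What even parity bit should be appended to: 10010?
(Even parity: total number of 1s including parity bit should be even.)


Number of 1s in data: 2
Parity bit: 0

0


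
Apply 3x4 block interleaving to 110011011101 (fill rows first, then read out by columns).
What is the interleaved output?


Matrix:
  1100
  1101
  1101
Read columns: 111111000011

111111000011


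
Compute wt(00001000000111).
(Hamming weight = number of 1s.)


Counting 1s in 00001000000111

4


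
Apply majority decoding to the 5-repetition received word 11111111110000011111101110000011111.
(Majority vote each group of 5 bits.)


Groups: 11111, 11111, 00000, 11111, 10111, 00000, 11111
Majority votes: 1101101

1101101


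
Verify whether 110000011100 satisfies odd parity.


Number of 1s: 5

Yes, parity is correct (5 ones)


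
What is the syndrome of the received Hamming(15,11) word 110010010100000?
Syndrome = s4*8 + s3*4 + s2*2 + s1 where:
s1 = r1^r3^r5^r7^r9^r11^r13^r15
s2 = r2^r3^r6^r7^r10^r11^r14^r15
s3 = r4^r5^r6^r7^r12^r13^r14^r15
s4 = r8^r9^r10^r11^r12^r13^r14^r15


s1=0, s2=0, s3=1, s4=0

Syndrome = 4 (error at position 4)


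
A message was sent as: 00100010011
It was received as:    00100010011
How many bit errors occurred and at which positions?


XOR: 00000000000

0 errors (received matches sent)


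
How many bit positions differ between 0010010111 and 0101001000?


XOR: 0111011111
Count of 1s: 8

8


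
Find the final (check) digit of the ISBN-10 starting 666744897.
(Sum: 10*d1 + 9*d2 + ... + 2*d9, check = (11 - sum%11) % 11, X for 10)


Weighted sum: 328
328 mod 11 = 9

Check digit: 2


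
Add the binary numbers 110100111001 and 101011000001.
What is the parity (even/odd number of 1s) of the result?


110100111001 = 3385
101011000001 = 2753
Sum = 6138 = 1011111111010
1s count = 10

even parity (10 ones in 1011111111010)


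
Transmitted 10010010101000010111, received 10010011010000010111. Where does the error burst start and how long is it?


XOR: 00000001111000000000

Burst at position 7, length 4


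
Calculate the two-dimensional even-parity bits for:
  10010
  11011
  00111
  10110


Row parities: 0011
Column parities: 11000

Row P: 0011, Col P: 11000, Corner: 0


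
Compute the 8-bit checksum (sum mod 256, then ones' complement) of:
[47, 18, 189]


Sum = 254 mod 256 = 254
Complement = 1

1


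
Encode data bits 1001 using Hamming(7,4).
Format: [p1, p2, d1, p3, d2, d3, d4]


Parity bits: p1=0, p2=0, p3=1

0011001


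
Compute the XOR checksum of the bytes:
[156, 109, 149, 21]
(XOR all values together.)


XOR chain: 156 ^ 109 ^ 149 ^ 21 = 113

113


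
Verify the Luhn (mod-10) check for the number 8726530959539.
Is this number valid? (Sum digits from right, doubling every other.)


Luhn sum = 72
72 mod 10 = 2

Invalid (Luhn sum mod 10 = 2)


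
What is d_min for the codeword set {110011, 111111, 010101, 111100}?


Comparing all pairs, minimum distance: 2
Can detect 1 errors, correct 0 errors

2


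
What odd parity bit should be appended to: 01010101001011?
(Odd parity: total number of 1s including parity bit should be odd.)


Number of 1s in data: 7
Parity bit: 0

0


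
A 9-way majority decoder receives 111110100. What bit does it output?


Ones: 6 out of 9
Threshold: 5

1 (6/9 voted 1)


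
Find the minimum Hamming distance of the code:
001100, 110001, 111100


Comparing all pairs, minimum distance: 2
Can detect 1 errors, correct 0 errors

2


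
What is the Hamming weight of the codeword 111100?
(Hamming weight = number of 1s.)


Counting 1s in 111100

4


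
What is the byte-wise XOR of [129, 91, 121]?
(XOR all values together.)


XOR chain: 129 ^ 91 ^ 121 = 163

163


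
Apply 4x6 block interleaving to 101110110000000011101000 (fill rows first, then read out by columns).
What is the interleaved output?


Matrix:
  101110
  110000
  000011
  101000
Read columns: 110101001001100010100010

110101001001100010100010


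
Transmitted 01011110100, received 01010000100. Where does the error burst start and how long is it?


XOR: 00001110000

Burst at position 4, length 3


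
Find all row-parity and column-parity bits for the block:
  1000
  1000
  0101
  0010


Row parities: 1101
Column parities: 0111

Row P: 1101, Col P: 0111, Corner: 1


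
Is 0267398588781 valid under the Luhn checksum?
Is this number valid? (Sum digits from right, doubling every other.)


Luhn sum = 66
66 mod 10 = 6

Invalid (Luhn sum mod 10 = 6)


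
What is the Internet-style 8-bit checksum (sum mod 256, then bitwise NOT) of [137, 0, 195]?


Sum = 332 mod 256 = 76
Complement = 179

179


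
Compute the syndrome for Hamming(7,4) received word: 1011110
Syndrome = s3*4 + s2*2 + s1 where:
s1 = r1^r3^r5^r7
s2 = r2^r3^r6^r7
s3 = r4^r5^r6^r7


s1=1, s2=0, s3=1

Syndrome = 5 (error at position 5)


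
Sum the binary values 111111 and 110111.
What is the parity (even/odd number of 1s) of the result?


111111 = 63
110111 = 55
Sum = 118 = 1110110
1s count = 5

odd parity (5 ones in 1110110)


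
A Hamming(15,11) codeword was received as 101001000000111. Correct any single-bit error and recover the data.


Syndrome = 8: error at position 8

Data: 10100000111 (corrected bit 8)


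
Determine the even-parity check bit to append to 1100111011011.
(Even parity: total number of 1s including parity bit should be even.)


Number of 1s in data: 9
Parity bit: 1

1


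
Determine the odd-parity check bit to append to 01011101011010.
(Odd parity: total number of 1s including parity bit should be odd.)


Number of 1s in data: 8
Parity bit: 1

1


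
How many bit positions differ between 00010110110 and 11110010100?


XOR: 11100100010
Count of 1s: 5

5


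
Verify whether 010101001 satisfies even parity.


Number of 1s: 4

Yes, parity is correct (4 ones)


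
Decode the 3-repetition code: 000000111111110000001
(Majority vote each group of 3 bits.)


Groups: 000, 000, 111, 111, 110, 000, 001
Majority votes: 0011100

0011100


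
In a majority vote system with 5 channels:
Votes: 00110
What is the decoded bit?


Ones: 2 out of 5
Threshold: 3

0 (2/5 voted 1)


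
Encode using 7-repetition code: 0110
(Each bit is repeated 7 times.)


Each bit -> 7 copies

0000000111111111111110000000


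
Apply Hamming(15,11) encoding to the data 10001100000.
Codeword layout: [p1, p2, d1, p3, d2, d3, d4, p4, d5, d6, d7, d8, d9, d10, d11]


Parity bits: p1=0, p2=0, p3=0, p4=0

001000001100000


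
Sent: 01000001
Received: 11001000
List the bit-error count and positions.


XOR: 10001001

3 error(s) at position(s): 0, 4, 7


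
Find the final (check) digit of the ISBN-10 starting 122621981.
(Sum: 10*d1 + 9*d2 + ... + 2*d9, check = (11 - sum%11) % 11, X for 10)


Weighted sum: 165
165 mod 11 = 0

Check digit: 0


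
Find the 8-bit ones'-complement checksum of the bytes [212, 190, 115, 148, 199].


Sum = 864 mod 256 = 96
Complement = 159

159


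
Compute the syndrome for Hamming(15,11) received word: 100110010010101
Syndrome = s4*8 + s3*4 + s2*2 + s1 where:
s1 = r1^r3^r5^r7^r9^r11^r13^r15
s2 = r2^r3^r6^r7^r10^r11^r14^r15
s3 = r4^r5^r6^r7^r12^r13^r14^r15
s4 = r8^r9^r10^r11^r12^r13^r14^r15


s1=1, s2=0, s3=0, s4=0

Syndrome = 1 (error at position 1)


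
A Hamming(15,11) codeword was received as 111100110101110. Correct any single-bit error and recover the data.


Syndrome = 14: error at position 14

Data: 10010101100 (corrected bit 14)


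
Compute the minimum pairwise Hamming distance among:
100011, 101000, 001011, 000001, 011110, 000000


Comparing all pairs, minimum distance: 1
Can detect 0 errors, correct 0 errors

1


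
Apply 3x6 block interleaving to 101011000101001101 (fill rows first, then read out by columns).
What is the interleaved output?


Matrix:
  101011
  000101
  001101
Read columns: 100000101011100111

100000101011100111


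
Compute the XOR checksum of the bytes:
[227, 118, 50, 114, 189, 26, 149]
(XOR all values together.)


XOR chain: 227 ^ 118 ^ 50 ^ 114 ^ 189 ^ 26 ^ 149 = 231

231


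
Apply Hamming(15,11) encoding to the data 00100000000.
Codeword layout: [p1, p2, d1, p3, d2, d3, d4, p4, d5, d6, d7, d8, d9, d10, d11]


Parity bits: p1=0, p2=1, p3=1, p4=0

010101000000000


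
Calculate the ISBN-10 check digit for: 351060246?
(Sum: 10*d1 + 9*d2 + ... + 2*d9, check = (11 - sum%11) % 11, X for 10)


Weighted sum: 151
151 mod 11 = 8

Check digit: 3


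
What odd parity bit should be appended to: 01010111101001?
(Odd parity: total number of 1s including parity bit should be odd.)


Number of 1s in data: 8
Parity bit: 1

1


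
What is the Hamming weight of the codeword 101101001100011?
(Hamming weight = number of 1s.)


Counting 1s in 101101001100011

8


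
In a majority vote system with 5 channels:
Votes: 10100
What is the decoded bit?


Ones: 2 out of 5
Threshold: 3

0 (2/5 voted 1)


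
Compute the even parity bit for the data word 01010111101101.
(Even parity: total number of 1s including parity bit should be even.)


Number of 1s in data: 9
Parity bit: 1

1


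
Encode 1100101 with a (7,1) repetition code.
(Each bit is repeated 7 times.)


Each bit -> 7 copies

1111111111111100000000000000111111100000001111111


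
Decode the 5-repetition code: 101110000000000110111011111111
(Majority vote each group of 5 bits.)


Groups: 10111, 00000, 00000, 11011, 10111, 11111
Majority votes: 100111

100111


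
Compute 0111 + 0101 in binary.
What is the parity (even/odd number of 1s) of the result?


0111 = 7
0101 = 5
Sum = 12 = 1100
1s count = 2

even parity (2 ones in 1100)


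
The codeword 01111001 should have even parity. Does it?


Number of 1s: 5

No, parity error (5 ones)


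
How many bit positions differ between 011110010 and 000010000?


XOR: 011100010
Count of 1s: 4

4


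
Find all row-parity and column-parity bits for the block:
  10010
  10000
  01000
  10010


Row parities: 0110
Column parities: 11000

Row P: 0110, Col P: 11000, Corner: 0


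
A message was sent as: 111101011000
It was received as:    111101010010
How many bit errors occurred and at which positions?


XOR: 000000001010

2 error(s) at position(s): 8, 10


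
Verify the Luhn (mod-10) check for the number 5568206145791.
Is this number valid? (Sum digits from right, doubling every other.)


Luhn sum = 51
51 mod 10 = 1

Invalid (Luhn sum mod 10 = 1)


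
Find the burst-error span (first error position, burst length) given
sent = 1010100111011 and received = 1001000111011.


XOR: 0011100000000

Burst at position 2, length 3


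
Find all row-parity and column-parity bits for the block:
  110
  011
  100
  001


Row parities: 0011
Column parities: 000

Row P: 0011, Col P: 000, Corner: 0


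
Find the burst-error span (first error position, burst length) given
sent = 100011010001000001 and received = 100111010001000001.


XOR: 000100000000000000

Burst at position 3, length 1


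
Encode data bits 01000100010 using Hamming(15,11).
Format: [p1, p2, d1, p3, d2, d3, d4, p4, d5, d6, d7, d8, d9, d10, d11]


Parity bits: p1=1, p2=0, p3=0, p4=0

100010000100010


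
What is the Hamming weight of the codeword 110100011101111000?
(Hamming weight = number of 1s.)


Counting 1s in 110100011101111000

10


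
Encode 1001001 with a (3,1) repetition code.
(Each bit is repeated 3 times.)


Each bit -> 3 copies

111000000111000000111


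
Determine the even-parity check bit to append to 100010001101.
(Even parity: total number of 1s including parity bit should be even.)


Number of 1s in data: 5
Parity bit: 1

1


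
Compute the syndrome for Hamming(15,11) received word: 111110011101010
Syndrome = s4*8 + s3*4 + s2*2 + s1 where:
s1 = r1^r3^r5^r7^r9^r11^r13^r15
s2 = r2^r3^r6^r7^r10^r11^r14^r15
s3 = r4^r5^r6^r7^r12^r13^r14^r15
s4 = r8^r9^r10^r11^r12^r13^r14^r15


s1=0, s2=0, s3=0, s4=1

Syndrome = 8 (error at position 8)


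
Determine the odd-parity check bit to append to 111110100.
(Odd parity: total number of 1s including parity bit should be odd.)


Number of 1s in data: 6
Parity bit: 1

1


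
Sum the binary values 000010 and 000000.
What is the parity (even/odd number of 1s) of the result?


000010 = 2
000000 = 0
Sum = 2 = 10
1s count = 1

odd parity (1 ones in 10)


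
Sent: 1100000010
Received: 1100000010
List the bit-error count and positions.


XOR: 0000000000

0 errors (received matches sent)


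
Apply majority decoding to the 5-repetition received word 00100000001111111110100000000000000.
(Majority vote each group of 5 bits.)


Groups: 00100, 00000, 11111, 11110, 10000, 00000, 00000
Majority votes: 0011000

0011000


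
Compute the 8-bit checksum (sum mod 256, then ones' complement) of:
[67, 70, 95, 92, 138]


Sum = 462 mod 256 = 206
Complement = 49

49


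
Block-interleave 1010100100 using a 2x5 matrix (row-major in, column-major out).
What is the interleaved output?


Matrix:
  10101
  00100
Read columns: 1000110010

1000110010


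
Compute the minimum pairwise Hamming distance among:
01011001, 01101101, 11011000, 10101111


Comparing all pairs, minimum distance: 2
Can detect 1 errors, correct 0 errors

2


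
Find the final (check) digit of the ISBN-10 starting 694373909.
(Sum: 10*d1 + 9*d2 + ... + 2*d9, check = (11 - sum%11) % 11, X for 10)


Weighted sum: 305
305 mod 11 = 8

Check digit: 3


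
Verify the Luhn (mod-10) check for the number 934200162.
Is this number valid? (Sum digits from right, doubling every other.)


Luhn sum = 29
29 mod 10 = 9

Invalid (Luhn sum mod 10 = 9)


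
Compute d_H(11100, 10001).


XOR: 01101
Count of 1s: 3

3


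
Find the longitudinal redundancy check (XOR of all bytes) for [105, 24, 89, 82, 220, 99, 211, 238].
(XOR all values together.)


XOR chain: 105 ^ 24 ^ 89 ^ 82 ^ 220 ^ 99 ^ 211 ^ 238 = 248

248


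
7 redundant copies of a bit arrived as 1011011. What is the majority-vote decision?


Ones: 5 out of 7
Threshold: 4

1 (5/7 voted 1)


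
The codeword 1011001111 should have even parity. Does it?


Number of 1s: 7

No, parity error (7 ones)


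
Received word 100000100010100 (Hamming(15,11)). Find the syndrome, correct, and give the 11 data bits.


Syndrome = 0: no error detected

Data: 00010010100 (no errors)


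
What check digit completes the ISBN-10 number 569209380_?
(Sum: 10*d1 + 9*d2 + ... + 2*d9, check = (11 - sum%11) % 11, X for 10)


Weighted sum: 271
271 mod 11 = 7

Check digit: 4


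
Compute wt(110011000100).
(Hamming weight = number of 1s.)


Counting 1s in 110011000100

5


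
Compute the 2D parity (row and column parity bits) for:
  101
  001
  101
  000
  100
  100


Row parities: 010011
Column parities: 001

Row P: 010011, Col P: 001, Corner: 1


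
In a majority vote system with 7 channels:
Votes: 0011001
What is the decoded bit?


Ones: 3 out of 7
Threshold: 4

0 (3/7 voted 1)


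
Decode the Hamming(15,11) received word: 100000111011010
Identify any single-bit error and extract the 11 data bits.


Syndrome = 14: error at position 14

Data: 00011011000 (corrected bit 14)


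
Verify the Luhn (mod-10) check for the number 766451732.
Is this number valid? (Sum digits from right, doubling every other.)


Luhn sum = 46
46 mod 10 = 6

Invalid (Luhn sum mod 10 = 6)


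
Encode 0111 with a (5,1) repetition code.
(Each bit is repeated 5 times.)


Each bit -> 5 copies

00000111111111111111


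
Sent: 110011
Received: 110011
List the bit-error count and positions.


XOR: 000000

0 errors (received matches sent)


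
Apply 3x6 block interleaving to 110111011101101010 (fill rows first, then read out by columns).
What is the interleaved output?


Matrix:
  110111
  011101
  101010
Read columns: 101110011110101110

101110011110101110


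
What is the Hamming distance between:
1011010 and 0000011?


XOR: 1011001
Count of 1s: 4

4


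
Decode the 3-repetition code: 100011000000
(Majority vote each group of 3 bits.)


Groups: 100, 011, 000, 000
Majority votes: 0100

0100


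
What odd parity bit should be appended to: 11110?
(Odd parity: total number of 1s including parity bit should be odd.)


Number of 1s in data: 4
Parity bit: 1

1


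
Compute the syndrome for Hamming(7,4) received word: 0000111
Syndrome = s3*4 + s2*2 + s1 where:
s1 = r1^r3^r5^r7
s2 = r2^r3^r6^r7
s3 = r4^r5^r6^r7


s1=0, s2=0, s3=1

Syndrome = 4 (error at position 4)


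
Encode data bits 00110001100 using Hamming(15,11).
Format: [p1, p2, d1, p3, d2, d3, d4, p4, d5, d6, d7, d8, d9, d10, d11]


Parity bits: p1=0, p2=0, p3=0, p4=0

000001100001100


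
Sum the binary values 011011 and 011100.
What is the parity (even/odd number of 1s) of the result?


011011 = 27
011100 = 28
Sum = 55 = 110111
1s count = 5

odd parity (5 ones in 110111)


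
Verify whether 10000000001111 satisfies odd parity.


Number of 1s: 5

Yes, parity is correct (5 ones)


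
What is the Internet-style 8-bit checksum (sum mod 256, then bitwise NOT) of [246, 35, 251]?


Sum = 532 mod 256 = 20
Complement = 235

235


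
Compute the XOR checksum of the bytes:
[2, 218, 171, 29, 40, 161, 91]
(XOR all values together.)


XOR chain: 2 ^ 218 ^ 171 ^ 29 ^ 40 ^ 161 ^ 91 = 188

188


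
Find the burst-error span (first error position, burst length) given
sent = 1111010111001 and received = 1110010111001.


XOR: 0001000000000

Burst at position 3, length 1


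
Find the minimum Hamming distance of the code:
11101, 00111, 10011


Comparing all pairs, minimum distance: 2
Can detect 1 errors, correct 0 errors

2


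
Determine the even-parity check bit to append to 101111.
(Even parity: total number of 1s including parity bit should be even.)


Number of 1s in data: 5
Parity bit: 1

1


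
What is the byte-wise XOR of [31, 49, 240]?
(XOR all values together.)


XOR chain: 31 ^ 49 ^ 240 = 222

222


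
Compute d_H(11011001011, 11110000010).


XOR: 00101001001
Count of 1s: 4

4


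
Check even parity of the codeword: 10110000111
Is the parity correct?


Number of 1s: 6

Yes, parity is correct (6 ones)


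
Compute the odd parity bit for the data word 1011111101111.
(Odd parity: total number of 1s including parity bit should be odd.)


Number of 1s in data: 11
Parity bit: 0

0


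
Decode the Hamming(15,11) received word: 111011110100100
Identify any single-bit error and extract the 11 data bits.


Syndrome = 11: error at position 11

Data: 11110110100 (corrected bit 11)


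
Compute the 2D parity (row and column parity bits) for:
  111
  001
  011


Row parities: 110
Column parities: 101

Row P: 110, Col P: 101, Corner: 0


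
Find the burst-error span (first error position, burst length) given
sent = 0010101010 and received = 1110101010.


XOR: 1100000000

Burst at position 0, length 2


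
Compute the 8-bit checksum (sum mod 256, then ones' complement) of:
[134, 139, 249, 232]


Sum = 754 mod 256 = 242
Complement = 13

13


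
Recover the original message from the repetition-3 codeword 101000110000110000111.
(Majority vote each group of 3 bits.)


Groups: 101, 000, 110, 000, 110, 000, 111
Majority votes: 1010101

1010101


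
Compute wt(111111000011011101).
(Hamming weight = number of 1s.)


Counting 1s in 111111000011011101

12


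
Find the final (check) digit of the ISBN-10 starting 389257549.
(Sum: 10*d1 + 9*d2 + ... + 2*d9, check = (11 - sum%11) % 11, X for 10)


Weighted sum: 303
303 mod 11 = 6

Check digit: 5


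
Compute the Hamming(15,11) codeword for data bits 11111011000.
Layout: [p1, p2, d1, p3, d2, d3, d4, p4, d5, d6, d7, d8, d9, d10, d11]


Parity bits: p1=1, p2=0, p3=0, p4=1

101011111011000


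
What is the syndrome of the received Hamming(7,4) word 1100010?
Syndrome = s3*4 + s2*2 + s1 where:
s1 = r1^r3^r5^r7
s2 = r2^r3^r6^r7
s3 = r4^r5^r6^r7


s1=1, s2=0, s3=1

Syndrome = 5 (error at position 5)


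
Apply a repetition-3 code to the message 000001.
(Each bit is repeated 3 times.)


Each bit -> 3 copies

000000000000000111


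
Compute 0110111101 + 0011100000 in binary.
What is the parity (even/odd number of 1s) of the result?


0110111101 = 445
0011100000 = 224
Sum = 669 = 1010011101
1s count = 6

even parity (6 ones in 1010011101)


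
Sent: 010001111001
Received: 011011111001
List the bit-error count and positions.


XOR: 001010000000

2 error(s) at position(s): 2, 4


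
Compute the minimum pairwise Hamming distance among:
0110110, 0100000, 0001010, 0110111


Comparing all pairs, minimum distance: 1
Can detect 0 errors, correct 0 errors

1


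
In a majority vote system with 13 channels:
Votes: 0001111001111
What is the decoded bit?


Ones: 8 out of 13
Threshold: 7

1 (8/13 voted 1)


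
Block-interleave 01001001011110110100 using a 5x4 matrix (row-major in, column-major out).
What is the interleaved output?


Matrix:
  0100
  1001
  0111
  1011
  0100
Read columns: 01010101010011001110

01010101010011001110
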